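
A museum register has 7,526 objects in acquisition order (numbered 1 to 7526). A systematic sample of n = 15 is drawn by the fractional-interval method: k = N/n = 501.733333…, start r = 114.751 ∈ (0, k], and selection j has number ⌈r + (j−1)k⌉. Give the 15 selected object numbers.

115, 617, 1119, 1620, 2122, 2624, 3126, 3627, 4129, 4631, 5133, 5634, 6136, 6638, 7140

j=1: r + 0k = 114.751 → ⌈·⌉ = 115
j=2: r + 1k = 616.484333… → ⌈·⌉ = 617
j=3: r + 2k = 1118.217666… → ⌈·⌉ = 1119
j=4: r + 3k = 1619.951 → ⌈·⌉ = 1620
j=5: r + 4k = 2121.684333… → ⌈·⌉ = 2122
j=6: r + 5k = 2623.417666… → ⌈·⌉ = 2624
j=7: r + 6k = 3125.151 → ⌈·⌉ = 3126
j=8: r + 7k = 3626.884333… → ⌈·⌉ = 3627
j=9: r + 8k = 4128.617666… → ⌈·⌉ = 4129
j=10: r + 9k = 4630.351 → ⌈·⌉ = 4631
j=11: r + 10k = 5132.084333… → ⌈·⌉ = 5133
j=12: r + 11k = 5633.817666… → ⌈·⌉ = 5634
j=13: r + 12k = 6135.551 → ⌈·⌉ = 6136
j=14: r + 13k = 6637.284333… → ⌈·⌉ = 6638
j=15: r + 14k = 7139.017666… → ⌈·⌉ = 7140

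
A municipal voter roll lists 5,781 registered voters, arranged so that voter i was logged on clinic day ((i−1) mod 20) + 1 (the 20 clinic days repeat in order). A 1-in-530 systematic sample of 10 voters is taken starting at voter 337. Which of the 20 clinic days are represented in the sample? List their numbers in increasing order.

Consecutive selections differ by k = 530, so their clinic day numbers differ by 530 mod 20 = 10.
gcd(530, 20) = 10, so the sample visits 20/10 = 2 distinct residues mod 20.
Start 337 is clinic day 17; the clinic days hit are 7, 17.

7, 17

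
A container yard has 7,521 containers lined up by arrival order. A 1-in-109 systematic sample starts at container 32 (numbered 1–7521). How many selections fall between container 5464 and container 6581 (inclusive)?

k = 109
First selection ≥ 5464: 32 + ⌈(5464−32)/109⌉·109 = 32 + 50×109 = 5482
Last selection ≤ 6581: 32 + ⌊(6581−32)/109⌋·109 = 32 + 60×109 = 6572
Count = 60 − 50 + 1 = 11

11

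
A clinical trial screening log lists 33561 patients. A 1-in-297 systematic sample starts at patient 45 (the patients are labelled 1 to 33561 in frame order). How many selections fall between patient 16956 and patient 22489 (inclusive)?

k = 297
First selection ≥ 16956: 45 + ⌈(16956−45)/297⌉·297 = 45 + 57×297 = 16974
Last selection ≤ 22489: 45 + ⌊(22489−45)/297⌋·297 = 45 + 75×297 = 22320
Count = 75 − 57 + 1 = 19

19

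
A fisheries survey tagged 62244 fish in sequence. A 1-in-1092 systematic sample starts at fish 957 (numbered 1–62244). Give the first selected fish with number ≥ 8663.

9693

k = 1092
Steps past start: ⌈(8663 − 957)/1092⌉ = ⌈7706/1092⌉ = 8
Selected fish: 957 + 8×1092 = 9693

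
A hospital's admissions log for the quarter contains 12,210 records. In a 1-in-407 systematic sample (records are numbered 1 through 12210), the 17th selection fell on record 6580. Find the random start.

68

k = 407
r = 6580 − (17−1)×407 = 6580 − 6512 = 68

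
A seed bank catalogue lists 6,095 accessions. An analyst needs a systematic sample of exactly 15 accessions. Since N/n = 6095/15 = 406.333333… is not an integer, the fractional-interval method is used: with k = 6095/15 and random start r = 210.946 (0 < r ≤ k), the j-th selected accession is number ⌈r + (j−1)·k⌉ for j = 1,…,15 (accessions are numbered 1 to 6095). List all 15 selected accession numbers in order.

j=1: r + 0k = 210.946 → ⌈·⌉ = 211
j=2: r + 1k = 617.279333… → ⌈·⌉ = 618
j=3: r + 2k = 1023.612666… → ⌈·⌉ = 1024
j=4: r + 3k = 1429.946 → ⌈·⌉ = 1430
j=5: r + 4k = 1836.279333… → ⌈·⌉ = 1837
j=6: r + 5k = 2242.612666… → ⌈·⌉ = 2243
j=7: r + 6k = 2648.946 → ⌈·⌉ = 2649
j=8: r + 7k = 3055.279333… → ⌈·⌉ = 3056
j=9: r + 8k = 3461.612666… → ⌈·⌉ = 3462
j=10: r + 9k = 3867.946 → ⌈·⌉ = 3868
j=11: r + 10k = 4274.279333… → ⌈·⌉ = 4275
j=12: r + 11k = 4680.612666… → ⌈·⌉ = 4681
j=13: r + 12k = 5086.946 → ⌈·⌉ = 5087
j=14: r + 13k = 5493.279333… → ⌈·⌉ = 5494
j=15: r + 14k = 5899.612666… → ⌈·⌉ = 5900

211, 618, 1024, 1430, 1837, 2243, 2649, 3056, 3462, 3868, 4275, 4681, 5087, 5494, 5900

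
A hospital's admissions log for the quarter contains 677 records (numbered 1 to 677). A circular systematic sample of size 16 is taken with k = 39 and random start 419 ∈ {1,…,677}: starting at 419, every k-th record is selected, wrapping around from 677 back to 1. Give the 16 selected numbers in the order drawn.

Selection 1: 419
Selection 2: 419 + 39 = 458
Selection 3: 458 + 39 = 497
Selection 4: 497 + 39 = 536
Selection 5: 536 + 39 = 575
Selection 6: 575 + 39 = 614
Selection 7: 614 + 39 = 653
Selection 8: 653 + 39 = 692 → 692 − 677 = 15
Selection 9: 15 + 39 = 54
Selection 10: 54 + 39 = 93
Selection 11: 93 + 39 = 132
Selection 12: 132 + 39 = 171
Selection 13: 171 + 39 = 210
Selection 14: 210 + 39 = 249
Selection 15: 249 + 39 = 288
Selection 16: 288 + 39 = 327

419, 458, 497, 536, 575, 614, 653, 15, 54, 93, 132, 171, 210, 249, 288, 327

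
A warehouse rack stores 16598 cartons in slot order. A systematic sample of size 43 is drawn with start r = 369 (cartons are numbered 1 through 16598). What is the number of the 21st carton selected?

8089

k = 16598/43 = 386
21st selection = r + (21−1)·k = 369 + 20×386 = 369 + 7720 = 8089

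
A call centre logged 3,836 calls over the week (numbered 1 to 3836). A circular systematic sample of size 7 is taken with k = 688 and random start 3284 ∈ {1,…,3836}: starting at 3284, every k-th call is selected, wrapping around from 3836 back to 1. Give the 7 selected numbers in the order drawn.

3284, 136, 824, 1512, 2200, 2888, 3576

Selection 1: 3284
Selection 2: 3284 + 688 = 3972 → 3972 − 3836 = 136
Selection 3: 136 + 688 = 824
Selection 4: 824 + 688 = 1512
Selection 5: 1512 + 688 = 2200
Selection 6: 2200 + 688 = 2888
Selection 7: 2888 + 688 = 3576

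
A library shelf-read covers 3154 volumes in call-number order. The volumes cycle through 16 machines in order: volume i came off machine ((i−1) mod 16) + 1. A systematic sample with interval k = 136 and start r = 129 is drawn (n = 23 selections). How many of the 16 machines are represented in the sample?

2

Consecutive selections differ by k = 136, so their machine numbers differ by 136 mod 16 = 8.
gcd(136, 16) = 8, so the sample visits 16/8 = 2 distinct residues mod 16.
Start 129 is machine 1; the machines hit are 1, 9.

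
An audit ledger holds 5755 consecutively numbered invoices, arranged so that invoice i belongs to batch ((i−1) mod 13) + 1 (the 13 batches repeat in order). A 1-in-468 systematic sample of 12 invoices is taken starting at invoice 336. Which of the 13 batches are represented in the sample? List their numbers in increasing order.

Consecutive selections differ by k = 468, so their batch numbers differ by 468 mod 13 = 0.
gcd(468, 13) = 13, so the sample visits 13/13 = 1 distinct residues mod 13.
Start 336 is batch 11; the batches hit are 11.

11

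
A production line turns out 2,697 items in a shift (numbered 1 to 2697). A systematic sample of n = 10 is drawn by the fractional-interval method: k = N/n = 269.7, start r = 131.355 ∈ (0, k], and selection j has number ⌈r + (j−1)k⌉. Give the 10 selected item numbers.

132, 402, 671, 941, 1211, 1480, 1750, 2020, 2289, 2559

j=1: r + 0k = 131.355 → ⌈·⌉ = 132
j=2: r + 1k = 401.055 → ⌈·⌉ = 402
j=3: r + 2k = 670.755 → ⌈·⌉ = 671
j=4: r + 3k = 940.455 → ⌈·⌉ = 941
j=5: r + 4k = 1210.155 → ⌈·⌉ = 1211
j=6: r + 5k = 1479.855 → ⌈·⌉ = 1480
j=7: r + 6k = 1749.555 → ⌈·⌉ = 1750
j=8: r + 7k = 2019.255 → ⌈·⌉ = 2020
j=9: r + 8k = 2288.955 → ⌈·⌉ = 2289
j=10: r + 9k = 2558.655 → ⌈·⌉ = 2559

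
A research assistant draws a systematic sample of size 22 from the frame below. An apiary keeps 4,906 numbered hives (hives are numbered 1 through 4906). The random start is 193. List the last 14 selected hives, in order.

1977, 2200, 2423, 2646, 2869, 3092, 3315, 3538, 3761, 3984, 4207, 4430, 4653, 4876

k = N/n = 4906/22 = 223
9th selection = 193 + 8×223 = 1977
10th: 1977 + 223 = 2200
11th: 2200 + 223 = 2423
12th: 2423 + 223 = 2646
13th: 2646 + 223 = 2869
14th: 2869 + 223 = 3092
15th: 3092 + 223 = 3315
16th: 3315 + 223 = 3538
17th: 3538 + 223 = 3761
18th: 3761 + 223 = 3984
19th: 3984 + 223 = 4207
20th: 4207 + 223 = 4430
21st: 4430 + 223 = 4653
22nd: 4653 + 223 = 4876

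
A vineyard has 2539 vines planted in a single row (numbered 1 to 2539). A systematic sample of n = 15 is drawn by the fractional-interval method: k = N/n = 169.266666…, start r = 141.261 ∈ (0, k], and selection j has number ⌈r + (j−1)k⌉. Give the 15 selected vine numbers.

j=1: r + 0k = 141.261 → ⌈·⌉ = 142
j=2: r + 1k = 310.527666… → ⌈·⌉ = 311
j=3: r + 2k = 479.794333… → ⌈·⌉ = 480
j=4: r + 3k = 649.061 → ⌈·⌉ = 650
j=5: r + 4k = 818.327666… → ⌈·⌉ = 819
j=6: r + 5k = 987.594333… → ⌈·⌉ = 988
j=7: r + 6k = 1156.861 → ⌈·⌉ = 1157
j=8: r + 7k = 1326.127666… → ⌈·⌉ = 1327
j=9: r + 8k = 1495.394333… → ⌈·⌉ = 1496
j=10: r + 9k = 1664.661 → ⌈·⌉ = 1665
j=11: r + 10k = 1833.927666… → ⌈·⌉ = 1834
j=12: r + 11k = 2003.194333… → ⌈·⌉ = 2004
j=13: r + 12k = 2172.461 → ⌈·⌉ = 2173
j=14: r + 13k = 2341.727666… → ⌈·⌉ = 2342
j=15: r + 14k = 2510.994333… → ⌈·⌉ = 2511

142, 311, 480, 650, 819, 988, 1157, 1327, 1496, 1665, 1834, 2004, 2173, 2342, 2511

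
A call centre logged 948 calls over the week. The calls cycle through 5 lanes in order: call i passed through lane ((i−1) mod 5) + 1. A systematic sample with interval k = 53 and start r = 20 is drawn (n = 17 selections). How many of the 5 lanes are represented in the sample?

Consecutive selections differ by k = 53, so their lane numbers differ by 53 mod 5 = 3.
gcd(53, 5) = 1, so the sample visits 5/1 = 5 distinct residues mod 5.
Start 20 is lane 5; the lanes hit are 1, 2, 3, 4, 5.

5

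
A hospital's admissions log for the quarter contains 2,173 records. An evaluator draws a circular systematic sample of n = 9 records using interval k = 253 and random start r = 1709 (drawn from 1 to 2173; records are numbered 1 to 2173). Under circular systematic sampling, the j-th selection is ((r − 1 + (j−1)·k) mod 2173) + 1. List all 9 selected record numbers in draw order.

1709, 1962, 42, 295, 548, 801, 1054, 1307, 1560

Selection 1: 1709
Selection 2: 1709 + 253 = 1962
Selection 3: 1962 + 253 = 2215 → 2215 − 2173 = 42
Selection 4: 42 + 253 = 295
Selection 5: 295 + 253 = 548
Selection 6: 548 + 253 = 801
Selection 7: 801 + 253 = 1054
Selection 8: 1054 + 253 = 1307
Selection 9: 1307 + 253 = 1560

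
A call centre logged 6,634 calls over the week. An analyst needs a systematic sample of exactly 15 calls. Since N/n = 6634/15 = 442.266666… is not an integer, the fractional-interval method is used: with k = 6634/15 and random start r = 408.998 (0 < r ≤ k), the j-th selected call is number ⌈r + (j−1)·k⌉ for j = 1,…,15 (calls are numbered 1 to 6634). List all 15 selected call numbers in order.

j=1: r + 0k = 408.998 → ⌈·⌉ = 409
j=2: r + 1k = 851.264666… → ⌈·⌉ = 852
j=3: r + 2k = 1293.531333… → ⌈·⌉ = 1294
j=4: r + 3k = 1735.798 → ⌈·⌉ = 1736
j=5: r + 4k = 2178.064666… → ⌈·⌉ = 2179
j=6: r + 5k = 2620.331333… → ⌈·⌉ = 2621
j=7: r + 6k = 3062.598 → ⌈·⌉ = 3063
j=8: r + 7k = 3504.864666… → ⌈·⌉ = 3505
j=9: r + 8k = 3947.131333… → ⌈·⌉ = 3948
j=10: r + 9k = 4389.398 → ⌈·⌉ = 4390
j=11: r + 10k = 4831.664666… → ⌈·⌉ = 4832
j=12: r + 11k = 5273.931333… → ⌈·⌉ = 5274
j=13: r + 12k = 5716.198 → ⌈·⌉ = 5717
j=14: r + 13k = 6158.464666… → ⌈·⌉ = 6159
j=15: r + 14k = 6600.731333… → ⌈·⌉ = 6601

409, 852, 1294, 1736, 2179, 2621, 3063, 3505, 3948, 4390, 4832, 5274, 5717, 6159, 6601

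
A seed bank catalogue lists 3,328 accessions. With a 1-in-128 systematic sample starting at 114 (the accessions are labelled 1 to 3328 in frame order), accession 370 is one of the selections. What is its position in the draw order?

3

k = 128
position = (370 − 114)/128 + 1 = 256/128 + 1 = 2 + 1 = 3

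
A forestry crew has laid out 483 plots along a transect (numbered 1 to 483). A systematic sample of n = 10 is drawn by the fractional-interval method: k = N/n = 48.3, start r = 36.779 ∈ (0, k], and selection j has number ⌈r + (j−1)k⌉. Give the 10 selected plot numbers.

j=1: r + 0k = 36.779 → ⌈·⌉ = 37
j=2: r + 1k = 85.079 → ⌈·⌉ = 86
j=3: r + 2k = 133.379 → ⌈·⌉ = 134
j=4: r + 3k = 181.679 → ⌈·⌉ = 182
j=5: r + 4k = 229.979 → ⌈·⌉ = 230
j=6: r + 5k = 278.279 → ⌈·⌉ = 279
j=7: r + 6k = 326.579 → ⌈·⌉ = 327
j=8: r + 7k = 374.879 → ⌈·⌉ = 375
j=9: r + 8k = 423.179 → ⌈·⌉ = 424
j=10: r + 9k = 471.479 → ⌈·⌉ = 472

37, 86, 134, 182, 230, 279, 327, 375, 424, 472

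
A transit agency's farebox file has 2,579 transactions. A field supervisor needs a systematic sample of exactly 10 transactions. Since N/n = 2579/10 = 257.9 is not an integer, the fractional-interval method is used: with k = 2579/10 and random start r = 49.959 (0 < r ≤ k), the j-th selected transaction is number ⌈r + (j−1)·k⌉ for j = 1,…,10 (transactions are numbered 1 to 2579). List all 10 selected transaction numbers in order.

j=1: r + 0k = 49.959 → ⌈·⌉ = 50
j=2: r + 1k = 307.859 → ⌈·⌉ = 308
j=3: r + 2k = 565.759 → ⌈·⌉ = 566
j=4: r + 3k = 823.659 → ⌈·⌉ = 824
j=5: r + 4k = 1081.559 → ⌈·⌉ = 1082
j=6: r + 5k = 1339.459 → ⌈·⌉ = 1340
j=7: r + 6k = 1597.359 → ⌈·⌉ = 1598
j=8: r + 7k = 1855.259 → ⌈·⌉ = 1856
j=9: r + 8k = 2113.159 → ⌈·⌉ = 2114
j=10: r + 9k = 2371.059 → ⌈·⌉ = 2372

50, 308, 566, 824, 1082, 1340, 1598, 1856, 2114, 2372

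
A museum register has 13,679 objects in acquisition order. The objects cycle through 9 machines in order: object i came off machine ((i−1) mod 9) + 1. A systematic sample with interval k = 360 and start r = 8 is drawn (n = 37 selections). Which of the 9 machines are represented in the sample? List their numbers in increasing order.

Consecutive selections differ by k = 360, so their machine numbers differ by 360 mod 9 = 0.
gcd(360, 9) = 9, so the sample visits 9/9 = 1 distinct residues mod 9.
Start 8 is machine 8; the machines hit are 8.

8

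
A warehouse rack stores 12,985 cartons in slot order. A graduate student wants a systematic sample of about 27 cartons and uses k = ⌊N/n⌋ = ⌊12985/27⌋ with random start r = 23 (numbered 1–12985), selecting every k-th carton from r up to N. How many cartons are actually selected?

28

k = ⌊12985/27⌋ = 480
Achieved size = ⌊(12985 − 23)/480⌋ + 1 = ⌊12962/480⌋ + 1 = 27 + 1 = 28
(last selection: 23 + 27×480 = 12983 ≤ 12985; next would be 13463 > 12985)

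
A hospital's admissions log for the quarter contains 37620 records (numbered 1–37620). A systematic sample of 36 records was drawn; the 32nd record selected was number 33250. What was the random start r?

k = 37620/36 = 1045
r = 33250 − (32−1)×1045 = 33250 − 32395 = 855

855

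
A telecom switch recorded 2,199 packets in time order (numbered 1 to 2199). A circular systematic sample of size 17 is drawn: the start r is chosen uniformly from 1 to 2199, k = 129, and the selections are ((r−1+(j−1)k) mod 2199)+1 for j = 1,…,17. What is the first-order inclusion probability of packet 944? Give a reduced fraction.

17/2199

For each position j, as r ranges over 1…2199 the j-th selection hits every packet exactly once, so packet 944 is selected for exactly 17 of the 2199 starts.
Inclusion probability = 17/2199.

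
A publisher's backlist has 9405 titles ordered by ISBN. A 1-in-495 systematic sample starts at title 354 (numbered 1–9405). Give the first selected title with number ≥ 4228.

k = 495
Steps past start: ⌈(4228 − 354)/495⌉ = ⌈3874/495⌉ = 8
Selected title: 354 + 8×495 = 4314

4314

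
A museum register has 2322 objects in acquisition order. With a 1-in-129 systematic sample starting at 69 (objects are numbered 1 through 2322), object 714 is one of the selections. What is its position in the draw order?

6

k = 129
position = (714 − 69)/129 + 1 = 645/129 + 1 = 5 + 1 = 6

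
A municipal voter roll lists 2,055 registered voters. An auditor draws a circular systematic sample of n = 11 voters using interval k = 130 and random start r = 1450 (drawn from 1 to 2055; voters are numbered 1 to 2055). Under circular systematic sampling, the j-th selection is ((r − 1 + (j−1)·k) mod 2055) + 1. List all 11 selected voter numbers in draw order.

Selection 1: 1450
Selection 2: 1450 + 130 = 1580
Selection 3: 1580 + 130 = 1710
Selection 4: 1710 + 130 = 1840
Selection 5: 1840 + 130 = 1970
Selection 6: 1970 + 130 = 2100 → 2100 − 2055 = 45
Selection 7: 45 + 130 = 175
Selection 8: 175 + 130 = 305
Selection 9: 305 + 130 = 435
Selection 10: 435 + 130 = 565
Selection 11: 565 + 130 = 695

1450, 1580, 1710, 1840, 1970, 45, 175, 305, 435, 565, 695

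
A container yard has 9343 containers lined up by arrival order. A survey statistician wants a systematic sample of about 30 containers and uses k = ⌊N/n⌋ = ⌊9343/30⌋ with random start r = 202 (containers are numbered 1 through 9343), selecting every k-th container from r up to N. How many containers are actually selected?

30

k = ⌊9343/30⌋ = 311
Achieved size = ⌊(9343 − 202)/311⌋ + 1 = ⌊9141/311⌋ + 1 = 29 + 1 = 30
(last selection: 202 + 29×311 = 9221 ≤ 9343; next would be 9532 > 9343)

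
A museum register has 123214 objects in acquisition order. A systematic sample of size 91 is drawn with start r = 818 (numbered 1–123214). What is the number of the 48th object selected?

64456

k = 123214/91 = 1354
48th selection = r + (48−1)·k = 818 + 47×1354 = 818 + 63638 = 64456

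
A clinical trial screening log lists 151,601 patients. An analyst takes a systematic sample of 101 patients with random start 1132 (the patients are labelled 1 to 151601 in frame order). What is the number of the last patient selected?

151232

k = 151601/101 = 1501
101st selection = r + (101−1)·k = 1132 + 100×1501 = 1132 + 150100 = 151232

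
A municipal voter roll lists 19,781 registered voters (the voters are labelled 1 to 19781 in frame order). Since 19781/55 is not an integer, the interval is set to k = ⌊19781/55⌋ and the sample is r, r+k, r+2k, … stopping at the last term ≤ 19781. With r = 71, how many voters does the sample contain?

k = ⌊19781/55⌋ = 359
Achieved size = ⌊(19781 − 71)/359⌋ + 1 = ⌊19710/359⌋ + 1 = 54 + 1 = 55
(last selection: 71 + 54×359 = 19457 ≤ 19781; next would be 19816 > 19781)

55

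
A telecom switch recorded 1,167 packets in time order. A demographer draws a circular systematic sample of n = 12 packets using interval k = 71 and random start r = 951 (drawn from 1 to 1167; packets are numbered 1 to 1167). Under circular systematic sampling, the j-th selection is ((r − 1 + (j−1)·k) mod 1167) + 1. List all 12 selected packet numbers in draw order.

Selection 1: 951
Selection 2: 951 + 71 = 1022
Selection 3: 1022 + 71 = 1093
Selection 4: 1093 + 71 = 1164
Selection 5: 1164 + 71 = 1235 → 1235 − 1167 = 68
Selection 6: 68 + 71 = 139
Selection 7: 139 + 71 = 210
Selection 8: 210 + 71 = 281
Selection 9: 281 + 71 = 352
Selection 10: 352 + 71 = 423
Selection 11: 423 + 71 = 494
Selection 12: 494 + 71 = 565

951, 1022, 1093, 1164, 68, 139, 210, 281, 352, 423, 494, 565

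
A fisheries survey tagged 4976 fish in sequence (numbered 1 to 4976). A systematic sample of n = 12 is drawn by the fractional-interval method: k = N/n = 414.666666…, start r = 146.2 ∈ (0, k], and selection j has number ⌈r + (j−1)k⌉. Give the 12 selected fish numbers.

147, 561, 976, 1391, 1805, 2220, 2635, 3049, 3464, 3879, 4293, 4708

j=1: r + 0k = 146.2 → ⌈·⌉ = 147
j=2: r + 1k = 560.866666… → ⌈·⌉ = 561
j=3: r + 2k = 975.533333… → ⌈·⌉ = 976
j=4: r + 3k = 1390.2 → ⌈·⌉ = 1391
j=5: r + 4k = 1804.866666… → ⌈·⌉ = 1805
j=6: r + 5k = 2219.533333… → ⌈·⌉ = 2220
j=7: r + 6k = 2634.2 → ⌈·⌉ = 2635
j=8: r + 7k = 3048.866666… → ⌈·⌉ = 3049
j=9: r + 8k = 3463.533333… → ⌈·⌉ = 3464
j=10: r + 9k = 3878.2 → ⌈·⌉ = 3879
j=11: r + 10k = 4292.866666… → ⌈·⌉ = 4293
j=12: r + 11k = 4707.533333… → ⌈·⌉ = 4708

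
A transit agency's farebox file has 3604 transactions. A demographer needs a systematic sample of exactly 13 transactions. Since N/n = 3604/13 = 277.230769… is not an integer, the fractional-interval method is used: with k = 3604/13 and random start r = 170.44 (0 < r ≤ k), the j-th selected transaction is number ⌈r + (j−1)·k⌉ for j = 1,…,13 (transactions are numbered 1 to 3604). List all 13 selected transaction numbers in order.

j=1: r + 0k = 170.44 → ⌈·⌉ = 171
j=2: r + 1k = 447.670769… → ⌈·⌉ = 448
j=3: r + 2k = 724.901538… → ⌈·⌉ = 725
j=4: r + 3k = 1002.132307… → ⌈·⌉ = 1003
j=5: r + 4k = 1279.363076… → ⌈·⌉ = 1280
j=6: r + 5k = 1556.593846… → ⌈·⌉ = 1557
j=7: r + 6k = 1833.824615… → ⌈·⌉ = 1834
j=8: r + 7k = 2111.055384… → ⌈·⌉ = 2112
j=9: r + 8k = 2388.286153… → ⌈·⌉ = 2389
j=10: r + 9k = 2665.516923… → ⌈·⌉ = 2666
j=11: r + 10k = 2942.747692… → ⌈·⌉ = 2943
j=12: r + 11k = 3219.978461… → ⌈·⌉ = 3220
j=13: r + 12k = 3497.209230… → ⌈·⌉ = 3498

171, 448, 725, 1003, 1280, 1557, 1834, 2112, 2389, 2666, 2943, 3220, 3498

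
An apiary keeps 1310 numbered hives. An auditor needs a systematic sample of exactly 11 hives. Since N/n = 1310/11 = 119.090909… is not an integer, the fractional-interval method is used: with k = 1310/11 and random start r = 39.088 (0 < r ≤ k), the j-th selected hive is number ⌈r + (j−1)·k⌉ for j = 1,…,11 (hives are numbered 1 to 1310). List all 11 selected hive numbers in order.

40, 159, 278, 397, 516, 635, 754, 873, 992, 1111, 1230

j=1: r + 0k = 39.088 → ⌈·⌉ = 40
j=2: r + 1k = 158.178909… → ⌈·⌉ = 159
j=3: r + 2k = 277.269818… → ⌈·⌉ = 278
j=4: r + 3k = 396.360727… → ⌈·⌉ = 397
j=5: r + 4k = 515.451636… → ⌈·⌉ = 516
j=6: r + 5k = 634.542545… → ⌈·⌉ = 635
j=7: r + 6k = 753.633454… → ⌈·⌉ = 754
j=8: r + 7k = 872.724363… → ⌈·⌉ = 873
j=9: r + 8k = 991.815272… → ⌈·⌉ = 992
j=10: r + 9k = 1110.906181… → ⌈·⌉ = 1111
j=11: r + 10k = 1229.997090… → ⌈·⌉ = 1230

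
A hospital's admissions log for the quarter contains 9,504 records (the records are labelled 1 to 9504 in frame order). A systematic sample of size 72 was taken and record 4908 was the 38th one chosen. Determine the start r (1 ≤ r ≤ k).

24

k = 9504/72 = 132
r = 4908 − (38−1)×132 = 4908 − 4884 = 24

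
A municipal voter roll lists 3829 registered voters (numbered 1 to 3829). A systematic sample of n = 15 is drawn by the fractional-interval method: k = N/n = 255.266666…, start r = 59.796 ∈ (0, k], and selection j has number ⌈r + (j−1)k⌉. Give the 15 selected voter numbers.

j=1: r + 0k = 59.796 → ⌈·⌉ = 60
j=2: r + 1k = 315.062666… → ⌈·⌉ = 316
j=3: r + 2k = 570.329333… → ⌈·⌉ = 571
j=4: r + 3k = 825.596 → ⌈·⌉ = 826
j=5: r + 4k = 1080.862666… → ⌈·⌉ = 1081
j=6: r + 5k = 1336.129333… → ⌈·⌉ = 1337
j=7: r + 6k = 1591.396 → ⌈·⌉ = 1592
j=8: r + 7k = 1846.662666… → ⌈·⌉ = 1847
j=9: r + 8k = 2101.929333… → ⌈·⌉ = 2102
j=10: r + 9k = 2357.196 → ⌈·⌉ = 2358
j=11: r + 10k = 2612.462666… → ⌈·⌉ = 2613
j=12: r + 11k = 2867.729333… → ⌈·⌉ = 2868
j=13: r + 12k = 3122.996 → ⌈·⌉ = 3123
j=14: r + 13k = 3378.262666… → ⌈·⌉ = 3379
j=15: r + 14k = 3633.529333… → ⌈·⌉ = 3634

60, 316, 571, 826, 1081, 1337, 1592, 1847, 2102, 2358, 2613, 2868, 3123, 3379, 3634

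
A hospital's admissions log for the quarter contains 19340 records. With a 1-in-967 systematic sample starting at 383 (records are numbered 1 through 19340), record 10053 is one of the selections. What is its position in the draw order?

11

k = 967
position = (10053 − 383)/967 + 1 = 9670/967 + 1 = 10 + 1 = 11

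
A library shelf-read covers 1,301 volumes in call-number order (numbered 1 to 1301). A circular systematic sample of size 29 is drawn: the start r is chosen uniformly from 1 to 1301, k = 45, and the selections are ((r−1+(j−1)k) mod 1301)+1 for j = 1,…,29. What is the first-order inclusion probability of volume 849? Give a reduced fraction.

29/1301

For each position j, as r ranges over 1…1301 the j-th selection hits every volume exactly once, so volume 849 is selected for exactly 29 of the 1301 starts.
Inclusion probability = 29/1301.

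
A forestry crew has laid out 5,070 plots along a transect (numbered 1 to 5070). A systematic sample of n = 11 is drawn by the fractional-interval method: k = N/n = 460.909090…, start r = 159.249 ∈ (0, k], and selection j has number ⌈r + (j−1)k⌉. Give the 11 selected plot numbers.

160, 621, 1082, 1542, 2003, 2464, 2925, 3386, 3847, 4308, 4769

j=1: r + 0k = 159.249 → ⌈·⌉ = 160
j=2: r + 1k = 620.158090… → ⌈·⌉ = 621
j=3: r + 2k = 1081.067181… → ⌈·⌉ = 1082
j=4: r + 3k = 1541.976272… → ⌈·⌉ = 1542
j=5: r + 4k = 2002.885363… → ⌈·⌉ = 2003
j=6: r + 5k = 2463.794454… → ⌈·⌉ = 2464
j=7: r + 6k = 2924.703545… → ⌈·⌉ = 2925
j=8: r + 7k = 3385.612636… → ⌈·⌉ = 3386
j=9: r + 8k = 3846.521727… → ⌈·⌉ = 3847
j=10: r + 9k = 4307.430818… → ⌈·⌉ = 4308
j=11: r + 10k = 4768.339909… → ⌈·⌉ = 4769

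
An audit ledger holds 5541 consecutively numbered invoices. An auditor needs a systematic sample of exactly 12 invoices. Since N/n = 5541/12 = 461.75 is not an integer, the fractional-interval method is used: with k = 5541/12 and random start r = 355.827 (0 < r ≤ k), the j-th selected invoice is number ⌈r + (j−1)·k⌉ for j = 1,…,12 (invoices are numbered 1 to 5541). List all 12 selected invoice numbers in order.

356, 818, 1280, 1742, 2203, 2665, 3127, 3589, 4050, 4512, 4974, 5436

j=1: r + 0k = 355.827 → ⌈·⌉ = 356
j=2: r + 1k = 817.577 → ⌈·⌉ = 818
j=3: r + 2k = 1279.327 → ⌈·⌉ = 1280
j=4: r + 3k = 1741.077 → ⌈·⌉ = 1742
j=5: r + 4k = 2202.827 → ⌈·⌉ = 2203
j=6: r + 5k = 2664.577 → ⌈·⌉ = 2665
j=7: r + 6k = 3126.327 → ⌈·⌉ = 3127
j=8: r + 7k = 3588.077 → ⌈·⌉ = 3589
j=9: r + 8k = 4049.827 → ⌈·⌉ = 4050
j=10: r + 9k = 4511.577 → ⌈·⌉ = 4512
j=11: r + 10k = 4973.327 → ⌈·⌉ = 4974
j=12: r + 11k = 5435.077 → ⌈·⌉ = 5436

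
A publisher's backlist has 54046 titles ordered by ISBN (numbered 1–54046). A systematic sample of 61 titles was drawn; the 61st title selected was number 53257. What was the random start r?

97

k = 54046/61 = 886
r = 53257 − (61−1)×886 = 53257 − 53160 = 97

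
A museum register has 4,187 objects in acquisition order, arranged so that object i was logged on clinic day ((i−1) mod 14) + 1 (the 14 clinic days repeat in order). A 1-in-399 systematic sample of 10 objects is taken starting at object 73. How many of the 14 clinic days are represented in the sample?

2

Consecutive selections differ by k = 399, so their clinic day numbers differ by 399 mod 14 = 7.
gcd(399, 14) = 7, so the sample visits 14/7 = 2 distinct residues mod 14.
Start 73 is clinic day 3; the clinic days hit are 3, 10.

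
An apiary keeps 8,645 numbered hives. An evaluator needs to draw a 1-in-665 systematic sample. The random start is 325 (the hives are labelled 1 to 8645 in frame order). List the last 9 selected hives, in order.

5th selection = 325 + 4×665 = 2985
6th: 2985 + 665 = 3650
7th: 3650 + 665 = 4315
8th: 4315 + 665 = 4980
9th: 4980 + 665 = 5645
10th: 5645 + 665 = 6310
11th: 6310 + 665 = 6975
12th: 6975 + 665 = 7640
13th: 7640 + 665 = 8305

2985, 3650, 4315, 4980, 5645, 6310, 6975, 7640, 8305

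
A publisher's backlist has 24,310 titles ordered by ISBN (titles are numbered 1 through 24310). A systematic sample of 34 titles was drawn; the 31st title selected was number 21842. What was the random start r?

392

k = 24310/34 = 715
r = 21842 − (31−1)×715 = 21842 − 21450 = 392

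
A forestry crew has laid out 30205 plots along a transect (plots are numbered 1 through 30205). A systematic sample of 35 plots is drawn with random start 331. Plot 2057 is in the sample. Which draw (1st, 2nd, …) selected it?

k = 30205/35 = 863
position = (2057 − 331)/863 + 1 = 1726/863 + 1 = 2 + 1 = 3

3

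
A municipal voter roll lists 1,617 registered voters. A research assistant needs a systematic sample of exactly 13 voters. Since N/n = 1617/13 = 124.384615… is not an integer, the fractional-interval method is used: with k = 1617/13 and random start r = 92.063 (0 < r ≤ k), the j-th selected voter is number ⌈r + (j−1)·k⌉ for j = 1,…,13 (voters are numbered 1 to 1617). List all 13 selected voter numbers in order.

93, 217, 341, 466, 590, 714, 839, 963, 1088, 1212, 1336, 1461, 1585

j=1: r + 0k = 92.063 → ⌈·⌉ = 93
j=2: r + 1k = 216.447615… → ⌈·⌉ = 217
j=3: r + 2k = 340.832230… → ⌈·⌉ = 341
j=4: r + 3k = 465.216846… → ⌈·⌉ = 466
j=5: r + 4k = 589.601461… → ⌈·⌉ = 590
j=6: r + 5k = 713.986076… → ⌈·⌉ = 714
j=7: r + 6k = 838.370692… → ⌈·⌉ = 839
j=8: r + 7k = 962.755307… → ⌈·⌉ = 963
j=9: r + 8k = 1087.139923… → ⌈·⌉ = 1088
j=10: r + 9k = 1211.524538… → ⌈·⌉ = 1212
j=11: r + 10k = 1335.909153… → ⌈·⌉ = 1336
j=12: r + 11k = 1460.293769… → ⌈·⌉ = 1461
j=13: r + 12k = 1584.678384… → ⌈·⌉ = 1585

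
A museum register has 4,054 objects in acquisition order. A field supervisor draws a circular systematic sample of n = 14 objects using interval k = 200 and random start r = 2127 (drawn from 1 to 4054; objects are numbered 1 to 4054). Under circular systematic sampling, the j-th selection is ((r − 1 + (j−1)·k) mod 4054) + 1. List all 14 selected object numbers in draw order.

Selection 1: 2127
Selection 2: 2127 + 200 = 2327
Selection 3: 2327 + 200 = 2527
Selection 4: 2527 + 200 = 2727
Selection 5: 2727 + 200 = 2927
Selection 6: 2927 + 200 = 3127
Selection 7: 3127 + 200 = 3327
Selection 8: 3327 + 200 = 3527
Selection 9: 3527 + 200 = 3727
Selection 10: 3727 + 200 = 3927
Selection 11: 3927 + 200 = 4127 → 4127 − 4054 = 73
Selection 12: 73 + 200 = 273
Selection 13: 273 + 200 = 473
Selection 14: 473 + 200 = 673

2127, 2327, 2527, 2727, 2927, 3127, 3327, 3527, 3727, 3927, 73, 273, 473, 673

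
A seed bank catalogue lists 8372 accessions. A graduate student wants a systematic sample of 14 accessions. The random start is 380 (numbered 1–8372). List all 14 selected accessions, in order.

k = N/n = 8372/14 = 598
accession 1: 380
accession 2: 380 + 598 = 978
accession 3: 978 + 598 = 1576
accession 4: 1576 + 598 = 2174
accession 5: 2174 + 598 = 2772
accession 6: 2772 + 598 = 3370
accession 7: 3370 + 598 = 3968
accession 8: 3968 + 598 = 4566
accession 9: 4566 + 598 = 5164
accession 10: 5164 + 598 = 5762
accession 11: 5762 + 598 = 6360
accession 12: 6360 + 598 = 6958
accession 13: 6958 + 598 = 7556
accession 14: 7556 + 598 = 8154

380, 978, 1576, 2174, 2772, 3370, 3968, 4566, 5164, 5762, 6360, 6958, 7556, 8154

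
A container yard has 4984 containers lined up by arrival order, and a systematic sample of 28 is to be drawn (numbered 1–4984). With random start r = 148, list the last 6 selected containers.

k = N/n = 4984/28 = 178
23rd selection = 148 + 22×178 = 4064
24th: 4064 + 178 = 4242
25th: 4242 + 178 = 4420
26th: 4420 + 178 = 4598
27th: 4598 + 178 = 4776
28th: 4776 + 178 = 4954

4064, 4242, 4420, 4598, 4776, 4954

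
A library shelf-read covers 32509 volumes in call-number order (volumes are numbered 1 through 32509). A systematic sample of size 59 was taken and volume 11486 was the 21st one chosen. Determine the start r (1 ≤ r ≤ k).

466

k = 32509/59 = 551
r = 11486 − (21−1)×551 = 11486 − 11020 = 466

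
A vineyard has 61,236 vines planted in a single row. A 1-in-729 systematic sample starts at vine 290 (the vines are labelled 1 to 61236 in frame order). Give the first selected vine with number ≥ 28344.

28721

k = 729
Steps past start: ⌈(28344 − 290)/729⌉ = ⌈28054/729⌉ = 39
Selected vine: 290 + 39×729 = 28721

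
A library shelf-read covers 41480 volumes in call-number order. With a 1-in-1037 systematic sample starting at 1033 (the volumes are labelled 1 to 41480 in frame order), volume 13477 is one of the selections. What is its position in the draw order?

k = 1037
position = (13477 − 1033)/1037 + 1 = 12444/1037 + 1 = 12 + 1 = 13

13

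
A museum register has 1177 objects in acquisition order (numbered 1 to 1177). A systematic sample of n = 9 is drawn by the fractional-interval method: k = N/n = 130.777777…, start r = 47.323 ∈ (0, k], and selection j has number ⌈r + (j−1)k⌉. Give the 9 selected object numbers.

j=1: r + 0k = 47.323 → ⌈·⌉ = 48
j=2: r + 1k = 178.100777… → ⌈·⌉ = 179
j=3: r + 2k = 308.878555… → ⌈·⌉ = 309
j=4: r + 3k = 439.656333… → ⌈·⌉ = 440
j=5: r + 4k = 570.434111… → ⌈·⌉ = 571
j=6: r + 5k = 701.211888… → ⌈·⌉ = 702
j=7: r + 6k = 831.989666… → ⌈·⌉ = 832
j=8: r + 7k = 962.767444… → ⌈·⌉ = 963
j=9: r + 8k = 1093.545222… → ⌈·⌉ = 1094

48, 179, 309, 440, 571, 702, 832, 963, 1094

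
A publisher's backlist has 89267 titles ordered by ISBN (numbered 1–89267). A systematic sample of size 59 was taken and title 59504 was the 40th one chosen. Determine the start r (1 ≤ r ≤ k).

k = 89267/59 = 1513
r = 59504 − (40−1)×1513 = 59504 − 59007 = 497

497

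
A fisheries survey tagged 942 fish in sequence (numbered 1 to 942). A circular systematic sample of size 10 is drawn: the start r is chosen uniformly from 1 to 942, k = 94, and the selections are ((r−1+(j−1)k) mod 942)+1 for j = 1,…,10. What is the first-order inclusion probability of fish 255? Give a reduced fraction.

For each position j, as r ranges over 1…942 the j-th selection hits every fish exactly once, so fish 255 is selected for exactly 10 of the 942 starts.
Inclusion probability = 10/942 = 5/471.

5/471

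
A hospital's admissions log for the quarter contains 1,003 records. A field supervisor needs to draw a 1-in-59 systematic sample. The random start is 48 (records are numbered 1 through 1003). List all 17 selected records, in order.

record 1: 48
record 2: 48 + 59 = 107
record 3: 107 + 59 = 166
record 4: 166 + 59 = 225
record 5: 225 + 59 = 284
record 6: 284 + 59 = 343
record 7: 343 + 59 = 402
record 8: 402 + 59 = 461
record 9: 461 + 59 = 520
record 10: 520 + 59 = 579
record 11: 579 + 59 = 638
record 12: 638 + 59 = 697
record 13: 697 + 59 = 756
record 14: 756 + 59 = 815
record 15: 815 + 59 = 874
record 16: 874 + 59 = 933
record 17: 933 + 59 = 992

48, 107, 166, 225, 284, 343, 402, 461, 520, 579, 638, 697, 756, 815, 874, 933, 992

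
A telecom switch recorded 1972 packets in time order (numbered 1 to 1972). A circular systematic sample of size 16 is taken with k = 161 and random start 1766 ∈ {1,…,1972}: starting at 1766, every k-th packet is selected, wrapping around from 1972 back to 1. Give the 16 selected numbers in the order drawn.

Selection 1: 1766
Selection 2: 1766 + 161 = 1927
Selection 3: 1927 + 161 = 2088 → 2088 − 1972 = 116
Selection 4: 116 + 161 = 277
Selection 5: 277 + 161 = 438
Selection 6: 438 + 161 = 599
Selection 7: 599 + 161 = 760
Selection 8: 760 + 161 = 921
Selection 9: 921 + 161 = 1082
Selection 10: 1082 + 161 = 1243
Selection 11: 1243 + 161 = 1404
Selection 12: 1404 + 161 = 1565
Selection 13: 1565 + 161 = 1726
Selection 14: 1726 + 161 = 1887
Selection 15: 1887 + 161 = 2048 → 2048 − 1972 = 76
Selection 16: 76 + 161 = 237

1766, 1927, 116, 277, 438, 599, 760, 921, 1082, 1243, 1404, 1565, 1726, 1887, 76, 237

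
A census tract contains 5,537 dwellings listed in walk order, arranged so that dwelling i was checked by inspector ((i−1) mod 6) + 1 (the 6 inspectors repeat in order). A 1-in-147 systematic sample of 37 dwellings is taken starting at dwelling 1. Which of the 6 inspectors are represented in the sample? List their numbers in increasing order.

1, 4

Consecutive selections differ by k = 147, so their inspector numbers differ by 147 mod 6 = 3.
gcd(147, 6) = 3, so the sample visits 6/3 = 2 distinct residues mod 6.
Start 1 is inspector 1; the inspectors hit are 1, 4.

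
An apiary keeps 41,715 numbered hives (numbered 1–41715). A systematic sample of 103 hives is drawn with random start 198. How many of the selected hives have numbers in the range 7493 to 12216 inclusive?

k = 41715/103 = 405
First selection ≥ 7493: 198 + ⌈(7493−198)/405⌉·405 = 198 + 19×405 = 7893
Last selection ≤ 12216: 198 + ⌊(12216−198)/405⌋·405 = 198 + 29×405 = 11943
Count = 29 − 19 + 1 = 11

11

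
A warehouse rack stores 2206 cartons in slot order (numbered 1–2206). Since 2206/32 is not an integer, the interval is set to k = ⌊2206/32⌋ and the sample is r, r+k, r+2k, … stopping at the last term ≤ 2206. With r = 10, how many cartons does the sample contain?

33

k = ⌊2206/32⌋ = 68
Achieved size = ⌊(2206 − 10)/68⌋ + 1 = ⌊2196/68⌋ + 1 = 32 + 1 = 33
(last selection: 10 + 32×68 = 2186 ≤ 2206; next would be 2254 > 2206)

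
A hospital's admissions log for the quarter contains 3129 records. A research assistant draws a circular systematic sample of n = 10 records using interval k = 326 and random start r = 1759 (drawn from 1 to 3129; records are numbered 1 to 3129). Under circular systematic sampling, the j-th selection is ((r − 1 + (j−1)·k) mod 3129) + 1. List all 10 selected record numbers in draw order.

Selection 1: 1759
Selection 2: 1759 + 326 = 2085
Selection 3: 2085 + 326 = 2411
Selection 4: 2411 + 326 = 2737
Selection 5: 2737 + 326 = 3063
Selection 6: 3063 + 326 = 3389 → 3389 − 3129 = 260
Selection 7: 260 + 326 = 586
Selection 8: 586 + 326 = 912
Selection 9: 912 + 326 = 1238
Selection 10: 1238 + 326 = 1564

1759, 2085, 2411, 2737, 3063, 260, 586, 912, 1238, 1564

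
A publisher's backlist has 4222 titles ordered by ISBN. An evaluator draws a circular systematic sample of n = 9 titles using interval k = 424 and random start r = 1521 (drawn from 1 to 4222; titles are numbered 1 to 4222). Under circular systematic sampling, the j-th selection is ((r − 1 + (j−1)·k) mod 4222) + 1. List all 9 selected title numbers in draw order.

1521, 1945, 2369, 2793, 3217, 3641, 4065, 267, 691

Selection 1: 1521
Selection 2: 1521 + 424 = 1945
Selection 3: 1945 + 424 = 2369
Selection 4: 2369 + 424 = 2793
Selection 5: 2793 + 424 = 3217
Selection 6: 3217 + 424 = 3641
Selection 7: 3641 + 424 = 4065
Selection 8: 4065 + 424 = 4489 → 4489 − 4222 = 267
Selection 9: 267 + 424 = 691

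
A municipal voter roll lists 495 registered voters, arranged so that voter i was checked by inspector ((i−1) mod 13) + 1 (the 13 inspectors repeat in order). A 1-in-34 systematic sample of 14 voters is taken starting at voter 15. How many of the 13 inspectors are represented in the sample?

13

Consecutive selections differ by k = 34, so their inspector numbers differ by 34 mod 13 = 8.
gcd(34, 13) = 1, so the sample visits 13/1 = 13 distinct residues mod 13.
Start 15 is inspector 2; the inspectors hit are 1, 2, 3, 4, 5, 6, 7, 8, 9, 10, 11, 12, 13.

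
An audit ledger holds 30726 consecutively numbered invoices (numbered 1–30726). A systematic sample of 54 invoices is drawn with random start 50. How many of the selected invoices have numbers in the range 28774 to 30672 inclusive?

3

k = 30726/54 = 569
First selection ≥ 28774: 50 + ⌈(28774−50)/569⌉·569 = 50 + 51×569 = 29069
Last selection ≤ 30672: 50 + ⌊(30672−50)/569⌋·569 = 50 + 53×569 = 30207
Count = 53 − 51 + 1 = 3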